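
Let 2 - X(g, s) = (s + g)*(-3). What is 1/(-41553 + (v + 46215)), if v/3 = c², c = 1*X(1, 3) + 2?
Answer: 1/5430 ≈ 0.00018416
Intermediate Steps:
X(g, s) = 2 + 3*g + 3*s (X(g, s) = 2 - (s + g)*(-3) = 2 - (g + s)*(-3) = 2 - (-3*g - 3*s) = 2 + (3*g + 3*s) = 2 + 3*g + 3*s)
c = 16 (c = 1*(2 + 3*1 + 3*3) + 2 = 1*(2 + 3 + 9) + 2 = 1*14 + 2 = 14 + 2 = 16)
v = 768 (v = 3*16² = 3*256 = 768)
1/(-41553 + (v + 46215)) = 1/(-41553 + (768 + 46215)) = 1/(-41553 + 46983) = 1/5430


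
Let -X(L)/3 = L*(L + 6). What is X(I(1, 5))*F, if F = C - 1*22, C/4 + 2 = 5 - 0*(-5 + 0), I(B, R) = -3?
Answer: -270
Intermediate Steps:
X(L) = -3*L*(6 + L) (X(L) = -3*L*(L + 6) = -3*L*(6 + L))
C = 12 (C = -8 + 4*(5 - 0*(-5 + 0)) = -8 + 4*(5 - 0*(-5)) = -8 + 4*(5 - 4*0) = -8 + 4*(5 + 0) = -8 + 4*5 = -8 + 20 = 12)
F = -10 (F = 12 - 1*22 = 12 - 22 = -10)
X(I(1, 5))*F = -3*(-3)*(6 - 3)*(-10) = -3*(-3)*3*(-10) = 27*(-10) = -270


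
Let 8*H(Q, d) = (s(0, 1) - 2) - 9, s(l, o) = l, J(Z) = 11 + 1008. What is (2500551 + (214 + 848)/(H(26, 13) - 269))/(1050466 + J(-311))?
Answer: 600964813/252706895 ≈ 2.3781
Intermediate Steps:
J(Z) = 1019
H(Q, d) = -11/8 (H(Q, d) = ((0 - 2) - 9)/8 = (-2 - 9)/8 = (⅛)*(-11) = -11/8)
(2500551 + (214 + 848)/(H(26, 13) - 269))/(1050466 + J(-311)) = (2500551 + (214 + 848)/(-11/8 - 269))/(1050466 + 1019) = (2500551 + 1062/(-2163/8))/1051485 = (2500551 + 1062*(-8/2163))*(1/1051485) = (2500551 - 2832/721)*(1/1051485) = (1802894439/721)*(1/1051485) = 600964813/252706895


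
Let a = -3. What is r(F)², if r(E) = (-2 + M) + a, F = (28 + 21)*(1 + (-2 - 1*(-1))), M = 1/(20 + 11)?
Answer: 23716/961 ≈ 24.678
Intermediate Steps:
M = 1/31 ≈ 0.032258
F = 0 (F = 49*(1 + (-2 + 1)) = 49*(1 - 1) = 49*0 = 0)
r(E) = -154/31 (r(E) = (-2 + 1/31) - 3 = -61/31 - 3 = -154/31)
r(F)² = (-154/31)² = 23716/961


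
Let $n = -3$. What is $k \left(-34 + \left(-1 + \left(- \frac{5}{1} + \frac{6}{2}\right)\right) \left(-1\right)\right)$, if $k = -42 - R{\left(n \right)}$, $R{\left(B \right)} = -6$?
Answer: $1116$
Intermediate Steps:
$k = -36$ ($k = -42 - -6 = -42 + 6 = -36$)
$k \left(-34 + \left(-1 + \left(- \frac{5}{1} + \frac{6}{2}\right)\right) \left(-1\right)\right) = - 36 \left(-34 + \left(-1 + \left(- \frac{5}{1} + \frac{6}{2}\right)\right) \left(-1\right)\right) = - 36 \left(-34 + \left(-1 + \left(\left(-5\right) 1 + 6 \cdot \frac{1}{2}\right)\right) \left(-1\right)\right) = - 36 \left(-34 + \left(-1 + \left(-5 + 3\right)\right) \left(-1\right)\right) = - 36 \left(-34 + \left(-1 - 2\right) \left(-1\right)\right) = - 36 \left(-34 - -3\right) = - 36 \left(-34 + 3\right) = \left(-36\right) \left(-31\right) = 1116$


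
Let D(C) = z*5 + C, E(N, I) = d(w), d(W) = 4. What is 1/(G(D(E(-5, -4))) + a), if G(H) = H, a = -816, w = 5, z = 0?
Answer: -1/812 ≈ -0.0012315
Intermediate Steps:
E(N, I) = 4
D(C) = C (D(C) = 0*5 + C = 0 + C = C)
1/(G(D(E(-5, -4))) + a) = 1/(4 - 816) = 1/(-812) = -1/812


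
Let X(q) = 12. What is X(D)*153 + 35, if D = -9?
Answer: 1871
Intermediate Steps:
X(D)*153 + 35 = 12*153 + 35 = 1836 + 35 = 1871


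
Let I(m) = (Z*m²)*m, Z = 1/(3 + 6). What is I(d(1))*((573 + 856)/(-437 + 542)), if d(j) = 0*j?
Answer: 0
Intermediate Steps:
Z = ⅑ (Z = 1/9 = ⅑ ≈ 0.11111)
d(j) = 0
I(m) = m³/9 (I(m) = (m²/9)*m = m³/9)
I(d(1))*((573 + 856)/(-437 + 542)) = ((⅑)*0³)*((573 + 856)/(-437 + 542)) = ((⅑)*0)*(1429/105) = 0*(1429*(1/105)) = 0*(1429/105) = 0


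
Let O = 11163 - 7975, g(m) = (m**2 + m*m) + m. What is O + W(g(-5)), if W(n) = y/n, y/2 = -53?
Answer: 143354/45 ≈ 3185.6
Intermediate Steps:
y = -106 (y = 2*(-53) = -106)
g(m) = m + 2*m**2 (g(m) = (m**2 + m**2) + m = 2*m**2 + m = m + 2*m**2)
O = 3188
W(n) = -106/n
O + W(g(-5)) = 3188 - 106*(-1/(5*(1 + 2*(-5)))) = 3188 - 106*(-1/(5*(1 - 10))) = 3188 - 106/((-5*(-9))) = 3188 - 106/45 = 143354/45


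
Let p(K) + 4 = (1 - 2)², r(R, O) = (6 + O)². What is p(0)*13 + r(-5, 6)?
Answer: 105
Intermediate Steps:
p(K) = -3 (p(K) = -4 + (1 - 2)² = -4 + (-1)² = -4 + 1 = -3)
p(0)*13 + r(-5, 6) = -3*13 + (6 + 6)² = -39 + 12² = -39 + 144 = 105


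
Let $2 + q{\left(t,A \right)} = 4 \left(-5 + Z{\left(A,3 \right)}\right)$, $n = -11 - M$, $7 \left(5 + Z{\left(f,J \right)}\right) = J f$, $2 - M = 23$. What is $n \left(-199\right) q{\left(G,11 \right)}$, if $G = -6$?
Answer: $\frac{322380}{7} \approx 46054.0$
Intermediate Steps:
$M = -21$ ($M = 2 - 23 = -21$)
$Z{\left(f,J \right)} = -5 + \frac{J f}{7}$
$n = 10$ ($n = -11 - -21 = -11 + 21 = 10$)
$q{\left(t,A \right)} = -42 + \frac{12 A}{7}$ ($q{\left(t,A \right)} = -2 + 4 \left(-5 + \left(-5 + \frac{1}{7} \cdot 3 A\right)\right) = -2 + 4 \left(-5 + \left(-5 + \frac{3 A}{7}\right)\right) = -2 + 4 \left(-10 + \frac{3 A}{7}\right) = -2 + \left(-40 + \frac{12 A}{7}\right) = -42 + \frac{12 A}{7}$)
$n \left(-199\right) q{\left(G,11 \right)} = 10 \left(-199\right) \left(-42 + \frac{12}{7} \cdot 11\right) = - 1990 \left(-42 + \frac{132}{7}\right) = \left(-1990\right) \left(- \frac{162}{7}\right) = \frac{322380}{7}$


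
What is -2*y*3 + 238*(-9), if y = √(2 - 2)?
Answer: -2142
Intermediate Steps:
y = 0 (y = √0 = 0)
-2*y*3 + 238*(-9) = -2*0*3 + 238*(-9) = 0*3 - 2142 = 0 - 2142 = -2142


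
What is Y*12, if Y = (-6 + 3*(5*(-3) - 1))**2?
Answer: 34992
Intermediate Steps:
Y = 2916 (Y = (-6 + 3*(-15 - 1))**2 = (-6 + 3*(-16))**2 = (-6 - 48)**2 = (-54)**2 = 2916)
Y*12 = 2916*12 = 34992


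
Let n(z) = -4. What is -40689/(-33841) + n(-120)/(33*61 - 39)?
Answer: 40092361/33401067 ≈ 1.2003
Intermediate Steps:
-40689/(-33841) + n(-120)/(33*61 - 39) = -40689/(-33841) - 4/(33*61 - 39) = -40689*(-1/33841) - 4/(2013 - 39) = 40689/33841 - 4/1974 = 40689/33841 - 4*1/1974 = 40689/33841 - 2/987 = 40092361/33401067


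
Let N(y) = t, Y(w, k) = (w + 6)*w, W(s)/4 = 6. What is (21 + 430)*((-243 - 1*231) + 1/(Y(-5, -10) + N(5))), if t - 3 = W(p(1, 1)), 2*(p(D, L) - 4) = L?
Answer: -427507/2 ≈ -2.1375e+5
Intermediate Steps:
p(D, L) = 4 + L/2
W(s) = 24 (W(s) = 4*6 = 24)
Y(w, k) = w*(6 + w) (Y(w, k) = (6 + w)*w = w*(6 + w))
t = 27 (t = 3 + 24 = 27)
N(y) = 27
(21 + 430)*((-243 - 1*231) + 1/(Y(-5, -10) + N(5))) = (21 + 430)*((-243 - 1*231) + 1/(-5*(6 - 5) + 27)) = 451*((-243 - 231) + 1/(-5*1 + 27)) = 451*(-474 + 1/(-5 + 27)) = 451*(-474 + 1/22) = 451*(-10427/22) = -427507/2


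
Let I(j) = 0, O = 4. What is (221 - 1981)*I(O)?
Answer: 0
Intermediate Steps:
(221 - 1981)*I(O) = (221 - 1981)*0 = -1760*0 = 0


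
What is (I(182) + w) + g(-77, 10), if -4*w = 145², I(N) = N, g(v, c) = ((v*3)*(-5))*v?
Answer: -376037/4 ≈ -94009.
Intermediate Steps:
g(v, c) = -15*v² (g(v, c) = ((3*v)*(-5))*v = (-15*v)*v = -15*v²)
w = -21025/4 (w = -¼*145² = -¼*21025 = -21025/4 ≈ -5256.3)
(I(182) + w) + g(-77, 10) = (182 - 21025/4) - 15*(-77)² = -20297/4 - 15*5929 = -20297/4 - 88935 = -376037/4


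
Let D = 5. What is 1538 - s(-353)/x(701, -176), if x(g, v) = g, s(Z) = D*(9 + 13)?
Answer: 1078028/701 ≈ 1537.8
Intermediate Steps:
s(Z) = 110 (s(Z) = 5*(9 + 13) = 5*22 = 110)
1538 - s(-353)/x(701, -176) = 1538 - 110/701 = 1078028/701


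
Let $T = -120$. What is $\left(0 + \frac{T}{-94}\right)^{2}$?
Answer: $\frac{3600}{2209} \approx 1.6297$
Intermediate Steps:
$\left(0 + \frac{T}{-94}\right)^{2} = \left(0 - \frac{120}{-94}\right)^{2} = \left(0 - - \frac{60}{47}\right)^{2} = \left(0 + \frac{60}{47}\right)^{2} = \left(\frac{60}{47}\right)^{2} = \frac{3600}{2209}$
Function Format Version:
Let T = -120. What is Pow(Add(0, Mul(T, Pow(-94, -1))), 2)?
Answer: Rational(3600, 2209) ≈ 1.6297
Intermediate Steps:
Pow(Add(0, Mul(T, Pow(-94, -1))), 2) = Pow(Add(0, Mul(-120, Pow(-94, -1))), 2) = Pow(Add(0, Mul(-120, Rational(-1, 94))), 2) = Pow(Add(0, Rational(60, 47)), 2) = Pow(Rational(60, 47), 2) = Rational(3600, 2209)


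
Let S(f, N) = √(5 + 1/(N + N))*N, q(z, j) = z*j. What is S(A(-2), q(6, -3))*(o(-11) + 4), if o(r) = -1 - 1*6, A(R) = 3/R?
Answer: 9*√179 ≈ 120.41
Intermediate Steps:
q(z, j) = j*z
S(f, N) = N*√(5 + 1/(2*N)) (S(f, N) = √(5 + 1/(2*N))*N = N*√(5 + 1/(2*N)))
o(r) = -7 (o(r) = -1 - 6 = -7)
S(A(-2), q(6, -3))*(o(-11) + 4) = ((-3*6)*√(20 + 2/((-3*6)))/2)*(-7 + 4) = ((½)*(-18)*√(20 + 2/(-18)))*(-3) = ((½)*(-18)*√(20 + 2*(-1/18)))*(-3) = ((½)*(-18)*√(20 - ⅑))*(-3) = ((½)*(-18)*√(179/9))*(-3) = ((½)*(-18)*(√179/3))*(-3) = -3*√179*(-3) = 9*√179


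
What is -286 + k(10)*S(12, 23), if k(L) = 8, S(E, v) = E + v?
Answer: -6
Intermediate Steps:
-286 + k(10)*S(12, 23) = -286 + 8*(12 + 23) = -286 + 8*35 = -286 + 280 = -6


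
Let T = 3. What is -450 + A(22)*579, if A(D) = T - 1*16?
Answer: -7977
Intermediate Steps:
A(D) = -13 (A(D) = 3 - 1*16 = 3 - 16 = -13)
-450 + A(22)*579 = -450 - 13*579 = -450 - 7527 = -7977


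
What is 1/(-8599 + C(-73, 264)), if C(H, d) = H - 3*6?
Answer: -1/8690 ≈ -0.00011507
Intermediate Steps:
C(H, d) = -18 + H (C(H, d) = H - 18 = -18 + H)
1/(-8599 + C(-73, 264)) = 1/(-8599 + (-18 - 73)) = 1/(-8599 - 91) = 1/(-8690) = -1/8690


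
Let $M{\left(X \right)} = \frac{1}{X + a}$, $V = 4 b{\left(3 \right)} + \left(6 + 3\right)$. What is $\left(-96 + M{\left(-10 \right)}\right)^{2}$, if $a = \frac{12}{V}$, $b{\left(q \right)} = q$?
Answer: $\frac{40233649}{4356} \approx 9236.4$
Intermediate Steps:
$V = 21$ ($V = 4 \cdot 3 + \left(6 + 3\right) = 12 + 9 = 21$)
$a = \frac{4}{7}$ ($a = \frac{12}{21} = 12 \cdot \frac{1}{21} = \frac{4}{7} \approx 0.57143$)
$M{\left(X \right)} = \frac{1}{\frac{4}{7} + X}$ ($M{\left(X \right)} = \frac{1}{X + \frac{4}{7}} = \frac{1}{\frac{4}{7} + X}$)
$\left(-96 + M{\left(-10 \right)}\right)^{2} = \left(-96 + \frac{7}{4 + 7 \left(-10\right)}\right)^{2} = \left(-96 + \frac{7}{4 - 70}\right)^{2} = \left(-96 + \frac{7}{-66}\right)^{2} = \left(-96 + 7 \left(- \frac{1}{66}\right)\right)^{2} = \left(-96 - \frac{7}{66}\right)^{2} = \left(- \frac{6343}{66}\right)^{2} = \frac{40233649}{4356}$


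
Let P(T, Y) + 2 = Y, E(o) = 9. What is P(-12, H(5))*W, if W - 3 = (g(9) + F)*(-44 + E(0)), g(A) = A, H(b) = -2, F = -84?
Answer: -10512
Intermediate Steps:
P(T, Y) = -2 + Y
W = 2628 (W = 3 + (9 - 84)*(-44 + 9) = 3 - 75*(-35) = 3 + 2625 = 2628)
P(-12, H(5))*W = (-2 - 2)*2628 = -4*2628 = -10512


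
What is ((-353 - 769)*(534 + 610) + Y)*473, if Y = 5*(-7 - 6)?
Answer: -607158409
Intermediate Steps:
Y = -65 (Y = 5*(-13) = -65)
((-353 - 769)*(534 + 610) + Y)*473 = ((-353 - 769)*(534 + 610) - 65)*473 = (-1122*1144 - 65)*473 = (-1283568 - 65)*473 = -1283633*473 = -607158409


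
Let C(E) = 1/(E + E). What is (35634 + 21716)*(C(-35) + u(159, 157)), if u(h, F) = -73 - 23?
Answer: -38544935/7 ≈ -5.5064e+6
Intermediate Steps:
u(h, F) = -96
C(E) = 1/(2*E)
(35634 + 21716)*(C(-35) + u(159, 157)) = (35634 + 21716)*((½)/(-35) - 96) = 57350*((½)*(-1/35) - 96) = 57350*(-1/70 - 96) = 57350*(-6721/70) = -38544935/7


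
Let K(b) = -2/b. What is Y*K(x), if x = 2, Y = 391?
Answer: -391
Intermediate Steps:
Y*K(x) = 391*(-2/2) = 391*(-2*½) = 391*(-1) = -391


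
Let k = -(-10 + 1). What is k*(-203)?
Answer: -1827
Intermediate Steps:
k = 9 (k = -1*(-9) = 9)
k*(-203) = 9*(-203) = -1827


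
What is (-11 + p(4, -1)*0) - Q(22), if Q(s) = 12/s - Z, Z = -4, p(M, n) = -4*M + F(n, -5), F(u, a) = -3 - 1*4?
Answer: -171/11 ≈ -15.545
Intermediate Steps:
F(u, a) = -7 (F(u, a) = -3 - 4 = -7)
p(M, n) = -7 - 4*M (p(M, n) = -4*M - 7 = -7 - 4*M)
Q(s) = 4 + 12/s (Q(s) = 12/s - 1*(-4) = 12/s + 4 = 4 + 12/s)
(-11 + p(4, -1)*0) - Q(22) = (-11 + (-7 - 4*4)*0) - (4 + 12/22) = (-11 + (-7 - 16)*0) - (4 + 12*(1/22)) = (-11 - 23*0) - (4 + 6/11) = (-11 + 0) - 1*50/11 = -11 - 50/11 = -171/11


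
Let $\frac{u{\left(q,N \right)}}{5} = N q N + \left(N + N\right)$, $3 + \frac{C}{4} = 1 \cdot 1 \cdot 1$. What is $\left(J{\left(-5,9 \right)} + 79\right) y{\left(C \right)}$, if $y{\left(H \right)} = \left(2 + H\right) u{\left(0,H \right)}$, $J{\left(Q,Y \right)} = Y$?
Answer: $42240$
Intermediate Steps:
$C = -8$ ($C = -12 + 4 \cdot 1 \cdot 1 \cdot 1 = -12 + 4 \cdot 1 \cdot 1 = -12 + 4 \cdot 1 = -12 + 4 = -8$)
$u{\left(q,N \right)} = 10 N + 5 q N^{2}$ ($u{\left(q,N \right)} = 5 \left(N q N + \left(N + N\right)\right) = 5 \left(q N^{2} + 2 N\right) = 5 \left(2 N + q N^{2}\right) = 10 N + 5 q N^{2}$)
$y{\left(H \right)} = 10 H \left(2 + H\right)$ ($y{\left(H \right)} = \left(2 + H\right) 5 H \left(2 + H 0\right) = \left(2 + H\right) 5 H \left(2 + 0\right) = \left(2 + H\right) 5 H 2 = \left(2 + H\right) 10 H = 10 H \left(2 + H\right)$)
$\left(J{\left(-5,9 \right)} + 79\right) y{\left(C \right)} = \left(9 + 79\right) 10 \left(-8\right) \left(2 - 8\right) = 88 \cdot 10 \left(-8\right) \left(-6\right) = 88 \cdot 480 = 42240$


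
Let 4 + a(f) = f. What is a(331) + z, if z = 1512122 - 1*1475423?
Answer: 37026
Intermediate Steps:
z = 36699 (z = 1512122 - 1475423 = 36699)
a(f) = -4 + f
a(331) + z = (-4 + 331) + 36699 = 327 + 36699 = 37026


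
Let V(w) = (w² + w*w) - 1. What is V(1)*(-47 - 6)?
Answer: -53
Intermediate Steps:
V(w) = -1 + 2*w² (V(w) = (w² + w²) - 1 = 2*w² - 1 = -1 + 2*w²)
V(1)*(-47 - 6) = (-1 + 2*1²)*(-47 - 6) = (-1 + 2*1)*(-53) = (-1 + 2)*(-53) = 1*(-53) = -53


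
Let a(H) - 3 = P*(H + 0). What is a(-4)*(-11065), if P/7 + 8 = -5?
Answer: -4060855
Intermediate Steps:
P = -91 (P = -56 + 7*(-5) = -56 - 35 = -91)
a(H) = 3 - 91*H (a(H) = 3 - 91*(H + 0) = 3 - 91*H)
a(-4)*(-11065) = (3 - 91*(-4))*(-11065) = (3 + 364)*(-11065) = 367*(-11065) = -4060855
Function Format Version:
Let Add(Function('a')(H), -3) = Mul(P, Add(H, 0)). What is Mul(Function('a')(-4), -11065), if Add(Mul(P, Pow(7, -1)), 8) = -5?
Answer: -4060855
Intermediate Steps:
P = -91 (P = Add(-56, Mul(7, -5)) = Add(-56, -35) = -91)
Function('a')(H) = Add(3, Mul(-91, H)) (Function('a')(H) = Add(3, Mul(-91, Add(H, 0))) = Add(3, Mul(-91, H)))
Mul(Function('a')(-4), -11065) = Mul(Add(3, Mul(-91, -4)), -11065) = Mul(Add(3, 364), -11065) = Mul(367, -11065) = -4060855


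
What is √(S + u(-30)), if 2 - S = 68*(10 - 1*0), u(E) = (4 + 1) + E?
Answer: I*√703 ≈ 26.514*I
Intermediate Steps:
u(E) = 5 + E
S = -678 (S = 2 - 68*(10 - 1*0) = 2 - 68*(10 + 0) = 2 - 68*10 = 2 - 1*680 = 2 - 680 = -678)
√(S + u(-30)) = √(-678 + (5 - 30)) = √(-678 - 25) = √(-703) = I*√703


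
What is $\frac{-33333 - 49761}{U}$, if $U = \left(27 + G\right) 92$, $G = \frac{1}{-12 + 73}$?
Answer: $- \frac{2534367}{75808} \approx -33.431$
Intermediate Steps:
$G = \frac{1}{61} \approx 0.016393$
$U = \frac{151616}{61}$ ($U = \left(27 + \frac{1}{61}\right) 92 = \frac{1648}{61} \cdot 92 = \frac{151616}{61} \approx 2485.5$)
$\frac{-33333 - 49761}{U} = \frac{-33333 - 49761}{\frac{151616}{61}} = \left(-83094\right) \frac{61}{151616} = - \frac{2534367}{75808}$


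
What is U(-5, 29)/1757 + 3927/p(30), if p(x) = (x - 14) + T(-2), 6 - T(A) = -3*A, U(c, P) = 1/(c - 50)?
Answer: 379485629/1546160 ≈ 245.44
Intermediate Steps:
U(c, P) = 1/(-50 + c)
T(A) = 6 + 3*A (T(A) = 6 - (-3)*A = 6 + 3*A)
p(x) = -14 + x (p(x) = (x - 14) + (6 + 3*(-2)) = (-14 + x) + (6 - 6) = (-14 + x) + 0 = -14 + x)
U(-5, 29)/1757 + 3927/p(30) = 1/(-50 - 5*1757) + 3927/(-14 + 30) = (1/1757)/(-55) + 3927/16 = -1/55*1/1757 + 3927*(1/16) = -1/96635 + 3927/16 = 379485629/1546160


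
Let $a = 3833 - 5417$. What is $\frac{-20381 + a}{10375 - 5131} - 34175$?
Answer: $- \frac{7792855}{228} \approx -34179.0$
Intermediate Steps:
$a = -1584$
$\frac{-20381 + a}{10375 - 5131} - 34175 = \frac{-20381 - 1584}{10375 - 5131} - 34175 = - \frac{21965}{5244} - 34175 = \left(-21965\right) \frac{1}{5244} - 34175 = - \frac{955}{228} - 34175 = - \frac{7792855}{228}$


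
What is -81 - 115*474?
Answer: -54591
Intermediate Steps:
-81 - 115*474 = -81 - 54510 = -54591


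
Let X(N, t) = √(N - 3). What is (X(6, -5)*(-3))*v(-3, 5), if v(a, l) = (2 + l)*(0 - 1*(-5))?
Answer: -105*√3 ≈ -181.87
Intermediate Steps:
v(a, l) = 10 + 5*l (v(a, l) = (2 + l)*(0 + 5) = (2 + l)*5 = 10 + 5*l)
X(N, t) = √(-3 + N)
(X(6, -5)*(-3))*v(-3, 5) = (√(-3 + 6)*(-3))*(10 + 5*5) = (√3*(-3))*(10 + 25) = -3*√3*35 = -105*√3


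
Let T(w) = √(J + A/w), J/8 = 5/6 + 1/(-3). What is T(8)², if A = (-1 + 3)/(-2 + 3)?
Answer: 17/4 ≈ 4.2500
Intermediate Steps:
A = 2 (A = 2/1 = 2*1 = 2)
J = 4 (J = 8*(5/6 + 1/(-3)) = 8*(5*(⅙) + 1*(-⅓)) = 8*(⅚ - ⅓) = 8*(½) = 4)
T(w) = √(4 + 2/w)
T(8)² = (√(4 + 2/8))² = (√(4 + 2*(⅛)))² = (√(4 + ¼))² = (√(17/4))² = (√17/2)² = 17/4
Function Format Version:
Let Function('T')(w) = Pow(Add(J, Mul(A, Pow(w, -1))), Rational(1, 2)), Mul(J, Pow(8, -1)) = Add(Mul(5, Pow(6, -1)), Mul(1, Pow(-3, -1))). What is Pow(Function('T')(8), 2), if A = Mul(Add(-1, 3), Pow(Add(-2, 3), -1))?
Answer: Rational(17, 4) ≈ 4.2500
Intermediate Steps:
A = 2 (A = Mul(2, Pow(1, -1)) = Mul(2, 1) = 2)
J = 4 (J = Mul(8, Add(Mul(5, Pow(6, -1)), Mul(1, Pow(-3, -1)))) = Mul(8, Add(Mul(5, Rational(1, 6)), Mul(1, Rational(-1, 3)))) = Mul(8, Add(Rational(5, 6), Rational(-1, 3))) = Mul(8, Rational(1, 2)) = 4)
Function('T')(w) = Pow(Add(4, Mul(2, Pow(w, -1))), Rational(1, 2))
Pow(Function('T')(8), 2) = Pow(Pow(Add(4, Mul(2, Pow(8, -1))), Rational(1, 2)), 2) = Pow(Pow(Add(4, Mul(2, Rational(1, 8))), Rational(1, 2)), 2) = Pow(Pow(Add(4, Rational(1, 4)), Rational(1, 2)), 2) = Pow(Pow(Rational(17, 4), Rational(1, 2)), 2) = Pow(Mul(Rational(1, 2), Pow(17, Rational(1, 2))), 2) = Rational(17, 4)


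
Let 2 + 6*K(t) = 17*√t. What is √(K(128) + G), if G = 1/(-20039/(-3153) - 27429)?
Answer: √(-77613546418122 + 5277143844074544*√2)/15258282 ≈ 5.6322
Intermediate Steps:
K(t) = -⅓ + 17*√t/6 (K(t) = -⅓ + (17*√t)/6 = -⅓ + 17*√t/6)
G = -3153/86463598 (G = 1/(-20039*(-1/3153) - 27429) = 1/(20039/3153 - 27429) = 1/(-86463598/3153) = -3153/86463598 ≈ -3.6466e-5)
√(K(128) + G) = √((-⅓ + 17*√128/6) - 3153/86463598) = √((-⅓ + 17*(8*√2)/6) - 3153/86463598) = √((-⅓ + 68*√2/3) - 3153/86463598) = √(-86473057/259390794 + 68*√2/3)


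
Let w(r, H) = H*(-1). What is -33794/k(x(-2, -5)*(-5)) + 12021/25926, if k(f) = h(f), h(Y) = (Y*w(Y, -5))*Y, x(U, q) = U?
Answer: -36255531/540125 ≈ -67.124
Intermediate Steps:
w(r, H) = -H
h(Y) = 5*Y² (h(Y) = (Y*(-1*(-5)))*Y = (Y*5)*Y = (5*Y)*Y = 5*Y²)
k(f) = 5*f²
-33794/k(x(-2, -5)*(-5)) + 12021/25926 = -33794/(5*(-2*(-5))²) + 12021/25926 = -33794/(5*10²) + 12021*(1/25926) = -33794/(5*100) + 4007/8642 = -33794/500 + 4007/8642 = -33794*1/500 + 4007/8642 = -16897/250 + 4007/8642 = -36255531/540125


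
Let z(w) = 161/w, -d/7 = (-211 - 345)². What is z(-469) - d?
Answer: 144984761/67 ≈ 2.1640e+6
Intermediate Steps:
d = -2163952 (d = -7*(-211 - 345)² = -7*(-556)² = -7*309136 = -2163952)
z(-469) - d = 161/(-469) - 1*(-2163952) = 161*(-1/469) + 2163952 = -23/67 + 2163952 = 144984761/67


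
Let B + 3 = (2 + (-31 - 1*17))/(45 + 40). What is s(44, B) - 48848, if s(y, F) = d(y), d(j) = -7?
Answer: -48855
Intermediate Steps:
B = -301/85 (B = -3 + (2 + (-31 - 1*17))/(45 + 40) = -3 + (2 + (-31 - 17))/85 = -3 + (2 - 48)*(1/85) = -3 - 46*1/85 = -3 - 46/85 = -301/85 ≈ -3.5412)
s(y, F) = -7
s(44, B) - 48848 = -7 - 48848 = -48855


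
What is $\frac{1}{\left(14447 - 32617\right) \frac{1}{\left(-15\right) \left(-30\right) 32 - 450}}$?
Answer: $- \frac{1395}{1817} \approx -0.76775$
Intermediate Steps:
$\frac{1}{\left(14447 - 32617\right) \frac{1}{\left(-15\right) \left(-30\right) 32 - 450}} = \frac{1}{\left(-18170\right) \frac{1}{450 \cdot 32 - 450}} = \frac{1}{\left(-18170\right) \frac{1}{14400 - 450}} = \frac{1}{\left(-18170\right) \frac{1}{13950}} = \frac{1}{- \frac{1817}{1395}} = - \frac{1395}{1817}$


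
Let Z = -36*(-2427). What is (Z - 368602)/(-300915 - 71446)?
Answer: 281230/372361 ≈ 0.75526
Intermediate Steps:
Z = 87372
(Z - 368602)/(-300915 - 71446) = (87372 - 368602)/(-300915 - 71446) = -281230/(-372361) = -281230*(-1/372361) = 281230/372361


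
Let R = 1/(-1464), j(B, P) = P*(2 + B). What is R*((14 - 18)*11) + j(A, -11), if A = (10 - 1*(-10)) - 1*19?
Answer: -12067/366 ≈ -32.970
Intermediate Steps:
A = 1 (A = (10 + 10) - 19 = 20 - 19 = 1)
R = -1/1464 ≈ -0.00068306
R*((14 - 18)*11) + j(A, -11) = -(14 - 18)*11/1464 - 11*(2 + 1) = -(-1)*11/366 - 11*3 = -1/1464*(-44) - 33 = 11/366 - 33 = -12067/366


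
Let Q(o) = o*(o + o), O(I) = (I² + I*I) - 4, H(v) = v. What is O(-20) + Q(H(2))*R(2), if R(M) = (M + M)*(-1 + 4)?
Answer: 892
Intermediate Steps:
O(I) = -4 + 2*I² (O(I) = (I² + I²) - 4 = 2*I² - 4 = -4 + 2*I²)
R(M) = 6*M (R(M) = (2*M)*3 = 6*M)
Q(o) = 2*o² (Q(o) = o*(2*o) = 2*o²)
O(-20) + Q(H(2))*R(2) = (-4 + 2*(-20)²) + (2*2²)*(6*2) = (-4 + 2*400) + (2*4)*12 = (-4 + 800) + 8*12 = 796 + 96 = 892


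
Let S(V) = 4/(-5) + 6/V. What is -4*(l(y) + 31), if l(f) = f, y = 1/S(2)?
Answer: -1384/11 ≈ -125.82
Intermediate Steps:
S(V) = -⅘ + 6/V (S(V) = 4*(-⅕) + 6/V = -⅘ + 6/V)
y = 5/11 (y = 1/(-⅘ + 6/2) = 1/(-⅘ + 6*(½)) = 1/(-⅘ + 3) = 1/(11/5) = 5/11 ≈ 0.45455)
-4*(l(y) + 31) = -4*(5/11 + 31) = -4*346/11 = -1384/11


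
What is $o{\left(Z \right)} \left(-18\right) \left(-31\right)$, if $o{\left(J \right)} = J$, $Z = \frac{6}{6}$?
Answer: $558$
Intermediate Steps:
$Z = 1$ ($Z = 6 \cdot \frac{1}{6} = 1$)
$o{\left(Z \right)} \left(-18\right) \left(-31\right) = 1 \left(-18\right) \left(-31\right) = \left(-18\right) \left(-31\right) = 558$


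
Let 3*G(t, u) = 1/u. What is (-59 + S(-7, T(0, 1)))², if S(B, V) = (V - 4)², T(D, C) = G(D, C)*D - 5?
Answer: 484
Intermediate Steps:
G(t, u) = 1/(3*u) (G(t, u) = (1/u)/3 = 1/(3*u))
T(D, C) = -5 + D/(3*C) (T(D, C) = (1/(3*C))*D - 5 = D/(3*C) - 5 = -5 + D/(3*C))
S(B, V) = (-4 + V)²
(-59 + S(-7, T(0, 1)))² = (-59 + (-4 + (-5 + (⅓)*0/1))²)² = (-59 + (-4 + (-5 + (⅓)*0*1))²)² = (-59 + (-4 + (-5 + 0))²)² = (-59 + (-4 - 5)²)² = (-59 + (-9)²)² = (-59 + 81)² = 22² = 484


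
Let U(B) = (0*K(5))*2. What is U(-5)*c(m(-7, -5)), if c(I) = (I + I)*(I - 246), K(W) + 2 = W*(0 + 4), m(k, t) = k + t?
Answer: 0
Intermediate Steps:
K(W) = -2 + 4*W (K(W) = -2 + W*(0 + 4) = -2 + W*4 = -2 + 4*W)
c(I) = 2*I*(-246 + I) (c(I) = (2*I)*(-246 + I) = 2*I*(-246 + I))
U(B) = 0 (U(B) = (0*(-2 + 4*5))*2 = (0*(-2 + 20))*2 = (0*18)*2 = 0*2 = 0)
U(-5)*c(m(-7, -5)) = 0*(2*(-7 - 5)*(-246 + (-7 - 5))) = 0*(2*(-12)*(-246 - 12)) = 0*(2*(-12)*(-258)) = 0*6192 = 0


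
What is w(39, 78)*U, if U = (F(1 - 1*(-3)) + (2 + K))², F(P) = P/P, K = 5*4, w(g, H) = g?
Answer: 20631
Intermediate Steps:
K = 20
F(P) = 1
U = 529 (U = (1 + (2 + 20))² = (1 + 22)² = 23² = 529)
w(39, 78)*U = 39*529 = 20631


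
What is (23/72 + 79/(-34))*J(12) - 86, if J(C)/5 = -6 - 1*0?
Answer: -5279/204 ≈ -25.877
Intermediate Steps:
J(C) = -30 (J(C) = 5*(-6 - 1*0) = 5*(-6 + 0) = 5*(-6) = -30)
(23/72 + 79/(-34))*J(12) - 86 = (23/72 + 79/(-34))*(-30) - 86 = (23*(1/72) + 79*(-1/34))*(-30) - 86 = (23/72 - 79/34)*(-30) - 86 = -2453/1224*(-30) - 86 = 12265/204 - 86 = -5279/204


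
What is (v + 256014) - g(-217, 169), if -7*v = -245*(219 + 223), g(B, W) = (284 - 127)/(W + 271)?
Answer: 119452803/440 ≈ 2.7148e+5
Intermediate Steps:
g(B, W) = 157/(271 + W)
v = 15470 (v = -(-35)*(219 + 223) = -(-35)*442 = -⅐*(-108290) = 15470)
(v + 256014) - g(-217, 169) = (15470 + 256014) - 157/(271 + 169) = 271484 - 157/440 = 119452803/440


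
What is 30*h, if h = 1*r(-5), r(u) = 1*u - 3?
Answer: -240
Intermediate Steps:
r(u) = -3 + u (r(u) = u - 3 = -3 + u)
h = -8 (h = 1*(-3 - 5) = 1*(-8) = -8)
30*h = 30*(-8) = -240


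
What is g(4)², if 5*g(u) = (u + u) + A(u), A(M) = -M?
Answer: 16/25 ≈ 0.64000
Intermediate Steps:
g(u) = u/5 (g(u) = ((u + u) - u)/5 = (2*u - u)/5 = u/5)
g(4)² = ((⅕)*4)² = (⅘)² = 16/25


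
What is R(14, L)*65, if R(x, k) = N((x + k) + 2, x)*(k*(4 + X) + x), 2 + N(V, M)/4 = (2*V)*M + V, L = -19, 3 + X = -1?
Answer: -323960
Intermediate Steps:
X = -4 (X = -3 - 1 = -4)
N(V, M) = -8 + 4*V + 8*M*V (N(V, M) = -8 + 4*((2*V)*M + V) = -8 + 4*(2*M*V + V) = -8 + 4*(V + 2*M*V) = -8 + (4*V + 8*M*V) = -8 + 4*V + 8*M*V)
R(x, k) = x*(4*k + 4*x + 8*x*(2 + k + x)) (R(x, k) = (-8 + 4*((x + k) + 2) + 8*x*((x + k) + 2))*(k*(4 - 4) + x) = (-8 + 4*((k + x) + 2) + 8*x*((k + x) + 2))*(k*0 + x) = (-8 + 4*(2 + k + x) + 8*x*(2 + k + x))*(0 + x) = (-8 + (8 + 4*k + 4*x) + 8*x*(2 + k + x))*x = (4*k + 4*x + 8*x*(2 + k + x))*x = x*(4*k + 4*x + 8*x*(2 + k + x)))
R(14, L)*65 = (4*14*(-19 + 14 + 2*14*(2 - 19 + 14)))*65 = (4*14*(-19 + 14 + 2*14*(-3)))*65 = (4*14*(-19 + 14 - 84))*65 = (4*14*(-89))*65 = -4984*65 = -323960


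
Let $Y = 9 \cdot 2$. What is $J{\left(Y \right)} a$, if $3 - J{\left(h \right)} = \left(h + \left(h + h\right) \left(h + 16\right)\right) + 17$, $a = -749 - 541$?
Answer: $1620240$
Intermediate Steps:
$a = -1290$ ($a = -749 - 541 = -1290$)
$Y = 18$
$J{\left(h \right)} = -14 - h - 2 h \left(16 + h\right)$ ($J{\left(h \right)} = 3 - \left(\left(h + \left(h + h\right) \left(h + 16\right)\right) + 17\right) = 3 - \left(\left(h + 2 h \left(16 + h\right)\right) + 17\right) = 3 - \left(17 + h + 2 h \left(16 + h\right)\right) = -14 - h - 2 h \left(16 + h\right)$)
$J{\left(Y \right)} a = \left(-14 - 594 - 2 \cdot 18^{2}\right) \left(-1290\right) = \left(-14 - 594 - 648\right) \left(-1290\right) = \left(-1256\right) \left(-1290\right) = 1620240$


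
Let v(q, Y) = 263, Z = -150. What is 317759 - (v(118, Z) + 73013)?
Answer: 244483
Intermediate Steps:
317759 - (v(118, Z) + 73013) = 317759 - (263 + 73013) = 317759 - 1*73276 = 317759 - 73276 = 244483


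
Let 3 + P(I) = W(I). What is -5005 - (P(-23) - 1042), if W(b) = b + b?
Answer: -3914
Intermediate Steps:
W(b) = 2*b
P(I) = -3 + 2*I
-5005 - (P(-23) - 1042) = -5005 - ((-3 + 2*(-23)) - 1042) = -5005 - ((-3 - 46) - 1042) = -5005 - (-49 - 1042) = -5005 - 1*(-1091) = -5005 + 1091 = -3914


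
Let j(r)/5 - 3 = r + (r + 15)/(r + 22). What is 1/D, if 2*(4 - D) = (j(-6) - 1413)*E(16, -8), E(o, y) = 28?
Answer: 8/159653 ≈ 5.0109e-5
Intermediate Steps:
j(r) = 15 + 5*r + 5*(15 + r)/(22 + r) (j(r) = 15 + 5*(r + (r + 15)/(r + 22)) = 15 + 5*(r + (15 + r)/(22 + r)) = 15 + (5*r + 5*(15 + r)/(22 + r)) = 15 + 5*r + 5*(15 + r)/(22 + r))
D = 159653/8 (D = 4 - (5*(81 + (-6)**2 + 26*(-6))/(22 - 6) - 1413)*28/2 = 4 - (5*(81 + 36 - 156)/16 - 1413)*28/2 = 4 - (5*(1/16)*(-39) - 1413)*28/2 = 4 - (-195/16 - 1413)*28/2 = 4 - (-22803)*28/32 = 4 - 1/2*(-159621/4) = 4 + 159621/8 = 159653/8 ≈ 19957.)
1/D = 1/(159653/8) = 8/159653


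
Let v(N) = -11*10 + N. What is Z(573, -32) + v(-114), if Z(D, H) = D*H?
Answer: -18560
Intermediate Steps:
v(N) = -110 + N
Z(573, -32) + v(-114) = 573*(-32) + (-110 - 114) = -18336 - 224 = -18560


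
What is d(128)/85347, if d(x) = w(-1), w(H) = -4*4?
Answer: -16/85347 ≈ -0.00018747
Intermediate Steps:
w(H) = -16
d(x) = -16
d(128)/85347 = -16/85347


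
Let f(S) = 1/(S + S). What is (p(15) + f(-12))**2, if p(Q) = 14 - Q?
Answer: 625/576 ≈ 1.0851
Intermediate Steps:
f(S) = 1/(2*S)
(p(15) + f(-12))**2 = ((14 - 1*15) + (1/2)/(-12))**2 = ((14 - 15) + (1/2)*(-1/12))**2 = (-1 - 1/24)**2 = (-25/24)**2 = 625/576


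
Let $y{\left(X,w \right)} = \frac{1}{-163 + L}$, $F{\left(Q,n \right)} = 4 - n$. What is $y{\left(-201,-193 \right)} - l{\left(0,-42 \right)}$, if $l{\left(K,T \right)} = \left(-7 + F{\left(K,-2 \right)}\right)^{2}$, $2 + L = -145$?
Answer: $- \frac{311}{310} \approx -1.0032$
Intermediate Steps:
$L = -147$ ($L = -2 - 145 = -147$)
$y{\left(X,w \right)} = - \frac{1}{310}$ ($y{\left(X,w \right)} = \frac{1}{-163 - 147} = \frac{1}{-310} = - \frac{1}{310}$)
$l{\left(K,T \right)} = 1$ ($l{\left(K,T \right)} = \left(-7 + \left(4 - -2\right)\right)^{2} = \left(-7 + \left(4 + 2\right)\right)^{2} = \left(-7 + 6\right)^{2} = \left(-1\right)^{2} = 1$)
$y{\left(-201,-193 \right)} - l{\left(0,-42 \right)} = - \frac{1}{310} - 1 = - \frac{311}{310}$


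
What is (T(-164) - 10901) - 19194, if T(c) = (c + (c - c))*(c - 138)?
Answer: 19433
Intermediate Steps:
T(c) = c*(-138 + c) (T(c) = (c + 0)*(-138 + c) = c*(-138 + c))
(T(-164) - 10901) - 19194 = (-164*(-138 - 164) - 10901) - 19194 = (-164*(-302) - 10901) - 19194 = (49528 - 10901) - 19194 = 38627 - 19194 = 19433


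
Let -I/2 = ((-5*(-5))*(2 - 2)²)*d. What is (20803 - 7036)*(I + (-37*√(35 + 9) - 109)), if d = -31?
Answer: -1500603 - 1018758*√11 ≈ -4.8794e+6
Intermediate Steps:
I = 0 (I = -2*(-5*(-5))*(2 - 2)²*(-31) = -2*25*0²*(-31) = -2*25*0*(-31) = -0*(-31) = -2*0 = 0)
(20803 - 7036)*(I + (-37*√(35 + 9) - 109)) = (20803 - 7036)*(0 + (-37*√(35 + 9) - 109)) = 13767*(0 + (-74*√11 - 109)) = 13767*(0 + (-109 - 74*√11)) = 13767*(-109 - 74*√11) = -1500603 - 1018758*√11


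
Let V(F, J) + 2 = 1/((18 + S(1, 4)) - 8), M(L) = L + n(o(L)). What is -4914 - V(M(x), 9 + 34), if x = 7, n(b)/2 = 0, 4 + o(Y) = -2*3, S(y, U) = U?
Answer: -68769/14 ≈ -4912.1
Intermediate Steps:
o(Y) = -10 (o(Y) = -4 - 2*3 = -4 - 6 = -10)
n(b) = 0 (n(b) = 2*0 = 0)
M(L) = L (M(L) = L + 0 = L)
V(F, J) = -27/14 (V(F, J) = -2 + 1/((18 + 4) - 8) = -2 + 1/(22 - 8) = -2 + 1/14 = -27/14)
-4914 - V(M(x), 9 + 34) = -4914 - 1*(-27/14) = -4914 + 27/14 = -68769/14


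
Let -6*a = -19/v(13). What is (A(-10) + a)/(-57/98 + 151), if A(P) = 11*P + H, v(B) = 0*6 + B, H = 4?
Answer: -404201/574899 ≈ -0.70308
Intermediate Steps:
v(B) = B (v(B) = 0 + B = B)
A(P) = 4 + 11*P (A(P) = 11*P + 4 = 4 + 11*P)
a = 19/78 (a = -(-19)/(6*13) = -⅙*(-19/13) = 19/78 ≈ 0.24359)
(A(-10) + a)/(-57/98 + 151) = ((4 + 11*(-10)) + 19/78)/(-57/98 + 151) = ((4 - 110) + 19/78)/(-57*1/98 + 151) = (-106 + 19/78)/(-57/98 + 151) = -8249/78/(14741/98) = (98/14741)*(-8249/78) = -404201/574899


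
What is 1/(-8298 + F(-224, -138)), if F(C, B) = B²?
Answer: 1/10746 ≈ 9.3058e-5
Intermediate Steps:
1/(-8298 + F(-224, -138)) = 1/(-8298 + (-138)²) = 1/(-8298 + 19044) = 1/10746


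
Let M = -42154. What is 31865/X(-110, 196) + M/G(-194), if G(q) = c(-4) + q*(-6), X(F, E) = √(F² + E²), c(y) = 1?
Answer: -42154/1165 + 31865*√12629/25258 ≈ 105.59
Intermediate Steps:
X(F, E) = √(E² + F²)
G(q) = 1 - 6*q (G(q) = 1 + q*(-6) = 1 - 6*q)
31865/X(-110, 196) + M/G(-194) = 31865/(√(196² + (-110)²)) - 42154/(1 - 6*(-194)) = 31865/(√(38416 + 12100)) - 42154/(1 + 1164) = 31865/(√50516) - 42154/1165 = 31865/((2*√12629)) - 42154*1/1165 = 31865*(√12629/25258) - 42154/1165 = 31865*√12629/25258 - 42154/1165 = -42154/1165 + 31865*√12629/25258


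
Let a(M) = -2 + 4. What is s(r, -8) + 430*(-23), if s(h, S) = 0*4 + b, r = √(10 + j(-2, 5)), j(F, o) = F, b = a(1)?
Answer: -9888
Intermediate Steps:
a(M) = 2
b = 2
r = 2*√2 (r = √(10 - 2) = √8 = 2*√2 ≈ 2.8284)
s(h, S) = 2 (s(h, S) = 0*4 + 2 = 0 + 2 = 2)
s(r, -8) + 430*(-23) = 2 + 430*(-23) = 2 - 9890 = -9888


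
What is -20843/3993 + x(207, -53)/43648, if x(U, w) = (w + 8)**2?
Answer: -81969949/15844224 ≈ -5.1735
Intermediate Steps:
x(U, w) = (8 + w)**2
-20843/3993 + x(207, -53)/43648 = -20843/3993 + (8 - 53)**2/43648 = -20843*1/3993 + (-45)**2*(1/43648) = -20843/3993 + 2025*(1/43648) = -20843/3993 + 2025/43648 = -81969949/15844224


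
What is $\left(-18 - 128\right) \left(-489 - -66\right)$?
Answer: $61758$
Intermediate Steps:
$\left(-18 - 128\right) \left(-489 - -66\right) = - 146 \left(-489 + 66\right) = \left(-146\right) \left(-423\right) = 61758$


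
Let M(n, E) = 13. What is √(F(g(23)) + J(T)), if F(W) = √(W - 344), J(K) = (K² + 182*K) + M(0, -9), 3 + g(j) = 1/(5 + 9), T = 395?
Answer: √(44673888 + 14*I*√67998)/14 ≈ 477.42 + 0.019507*I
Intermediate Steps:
g(j) = -41/14 (g(j) = -3 + 1/(5 + 9) = -3 + 1/14 = -41/14)
J(K) = 13 + K² + 182*K (J(K) = (K² + 182*K) + 13 = 13 + K² + 182*K)
F(W) = √(-344 + W)
√(F(g(23)) + J(T)) = √(√(-344 - 41/14) + (13 + 395² + 182*395)) = √(√(-4857/14) + (13 + 156025 + 71890)) = √(I*√67998/14 + 227928) = √(227928 + I*√67998/14)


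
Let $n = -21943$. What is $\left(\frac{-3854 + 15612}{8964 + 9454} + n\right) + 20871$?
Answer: $- \frac{9866169}{9209} \approx -1071.4$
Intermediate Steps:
$\left(\frac{-3854 + 15612}{8964 + 9454} + n\right) + 20871 = \left(\frac{-3854 + 15612}{8964 + 9454} - 21943\right) + 20871 = \left(\frac{11758}{18418} - 21943\right) + 20871 = \left(11758 \cdot \frac{1}{18418} - 21943\right) + 20871 = \left(\frac{5879}{9209} - 21943\right) + 20871 = - \frac{202067208}{9209} + 20871 = - \frac{9866169}{9209}$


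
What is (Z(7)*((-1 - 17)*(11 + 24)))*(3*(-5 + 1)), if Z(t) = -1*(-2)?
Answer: 15120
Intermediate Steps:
Z(t) = 2
(Z(7)*((-1 - 17)*(11 + 24)))*(3*(-5 + 1)) = (2*((-1 - 17)*(11 + 24)))*(3*(-5 + 1)) = (2*(-18*35))*(3*(-4)) = (2*(-630))*(-12) = -1260*(-12) = 15120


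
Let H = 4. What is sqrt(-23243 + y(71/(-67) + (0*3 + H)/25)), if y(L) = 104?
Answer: 3*I*sqrt(2571) ≈ 152.11*I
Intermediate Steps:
sqrt(-23243 + y(71/(-67) + (0*3 + H)/25)) = sqrt(-23243 + 104) = sqrt(-23139) = 3*I*sqrt(2571)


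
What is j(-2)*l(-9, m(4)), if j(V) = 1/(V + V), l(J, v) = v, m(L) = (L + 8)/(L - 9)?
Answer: ⅗ ≈ 0.60000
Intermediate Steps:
m(L) = (8 + L)/(-9 + L)
j(V) = 1/(2*V)
j(-2)*l(-9, m(4)) = ((½)/(-2))*((8 + 4)/(-9 + 4)) = ((½)*(-½))*(12/(-5)) = -(-1)*12/20 = -¼*(-12/5) = ⅗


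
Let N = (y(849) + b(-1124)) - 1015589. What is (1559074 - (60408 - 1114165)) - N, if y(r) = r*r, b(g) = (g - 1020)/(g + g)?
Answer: 817040671/281 ≈ 2.9076e+6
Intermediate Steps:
b(g) = (-1020 + g)/(2*g) (b(g) = (-1020 + g)/((2*g)) = (-1020 + g)*(1/(2*g)) = (-1020 + g)/(2*g))
y(r) = r²
N = -82835160/281 (N = (849² + (½)*(-1020 - 1124)/(-1124)) - 1015589 = (720801 + (½)*(-1/1124)*(-2144)) - 1015589 = (720801 + 268/281) - 1015589 = 202545349/281 - 1015589 = -82835160/281 ≈ -2.9479e+5)
(1559074 - (60408 - 1114165)) - N = (1559074 - (60408 - 1114165)) - 1*(-82835160/281) = (1559074 - 1*(-1053757)) + 82835160/281 = (1559074 + 1053757) + 82835160/281 = 2612831 + 82835160/281 = 817040671/281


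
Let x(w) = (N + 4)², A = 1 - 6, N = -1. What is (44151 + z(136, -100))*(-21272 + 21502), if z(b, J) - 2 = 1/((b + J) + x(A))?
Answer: 91396756/9 ≈ 1.0155e+7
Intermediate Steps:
A = -5
x(w) = 9 (x(w) = (-1 + 4)² = 3² = 9)
z(b, J) = 2 + 1/(9 + J + b) (z(b, J) = 2 + 1/((b + J) + 9) = 2 + 1/((J + b) + 9) = 2 + 1/(9 + J + b))
(44151 + z(136, -100))*(-21272 + 21502) = (44151 + (19 + 2*(-100) + 2*136)/(9 - 100 + 136))*(-21272 + 21502) = (44151 + (19 - 200 + 272)/45)*230 = (44151 + (1/45)*91)*230 = (44151 + 91/45)*230 = (1986886/45)*230 = 91396756/9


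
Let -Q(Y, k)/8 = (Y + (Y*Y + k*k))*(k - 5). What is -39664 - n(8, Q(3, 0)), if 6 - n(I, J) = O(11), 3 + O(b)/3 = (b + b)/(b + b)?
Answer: -39676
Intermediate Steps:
O(b) = -6 (O(b) = -9 + 3*((b + b)/(b + b)) = -9 + 3*((2*b)/((2*b))) = -9 + 3*((2*b)*(1/(2*b))) = -9 + 3*1 = -9 + 3 = -6)
Q(Y, k) = -8*(-5 + k)*(Y + Y² + k²) (Q(Y, k) = -8*(Y + (Y*Y + k*k))*(k - 5) = -8*(Y + (Y² + k²))*(-5 + k) = -8*(Y + Y² + k²)*(-5 + k) = -8*(-5 + k)*(Y + Y² + k²))
n(I, J) = 12 (n(I, J) = 6 - 1*(-6) = 6 + 6 = 12)
-39664 - n(8, Q(3, 0)) = -39664 - 1*12 = -39664 - 12 = -39676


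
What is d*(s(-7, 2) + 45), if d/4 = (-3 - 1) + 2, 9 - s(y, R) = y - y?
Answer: -432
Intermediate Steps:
s(y, R) = 9 (s(y, R) = 9 - (y - y) = 9 - 1*0 = 9 + 0 = 9)
d = -8 (d = 4*((-3 - 1) + 2) = 4*(-4 + 2) = 4*(-2) = -8)
d*(s(-7, 2) + 45) = -8*(9 + 45) = -8*54 = -432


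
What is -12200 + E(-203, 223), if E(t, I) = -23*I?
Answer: -17329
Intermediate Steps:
-12200 + E(-203, 223) = -12200 - 23*223 = -12200 - 5129 = -17329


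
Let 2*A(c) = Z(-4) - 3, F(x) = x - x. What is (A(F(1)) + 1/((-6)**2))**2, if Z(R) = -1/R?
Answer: 9409/5184 ≈ 1.8150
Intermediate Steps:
F(x) = 0
A(c) = -11/8 (A(c) = (-1/(-4) - 3)/2 = (-1*(-1/4) - 3)/2 = (1/4 - 3)/2 = (1/2)*(-11/4) = -11/8)
(A(F(1)) + 1/((-6)**2))**2 = (-11/8 + 1/((-6)**2))**2 = (-11/8 + 1/36)**2 = (-97/72)**2 = 9409/5184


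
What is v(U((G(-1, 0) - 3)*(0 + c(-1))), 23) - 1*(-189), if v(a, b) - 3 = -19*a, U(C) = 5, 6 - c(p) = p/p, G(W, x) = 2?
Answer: 97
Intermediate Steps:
c(p) = 5 (c(p) = 6 - p/p = 6 - 1*1 = 6 - 1 = 5)
v(a, b) = 3 - 19*a
v(U((G(-1, 0) - 3)*(0 + c(-1))), 23) - 1*(-189) = (3 - 19*5) - 1*(-189) = (3 - 95) + 189 = -92 + 189 = 97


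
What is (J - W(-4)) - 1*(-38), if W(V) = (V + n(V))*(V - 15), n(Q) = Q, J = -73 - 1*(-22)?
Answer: -165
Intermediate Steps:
J = -51 (J = -73 + 22 = -51)
W(V) = 2*V*(-15 + V) (W(V) = (V + V)*(V - 15) = (2*V)*(-15 + V) = 2*V*(-15 + V))
(J - W(-4)) - 1*(-38) = (-51 - 2*(-4)*(-15 - 4)) - 1*(-38) = (-51 - 2*(-4)*(-19)) + 38 = (-51 - 1*152) + 38 = (-51 - 152) + 38 = -203 + 38 = -165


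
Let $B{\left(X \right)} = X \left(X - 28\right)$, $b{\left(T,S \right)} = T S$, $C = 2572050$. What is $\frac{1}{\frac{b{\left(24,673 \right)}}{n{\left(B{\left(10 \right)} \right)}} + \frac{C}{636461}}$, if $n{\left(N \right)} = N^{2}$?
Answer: $\frac{859222350}{3900605753} \approx 0.22028$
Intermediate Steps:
$b{\left(T,S \right)} = S T$
$B{\left(X \right)} = X \left(-28 + X\right)$
$\frac{1}{\frac{b{\left(24,673 \right)}}{n{\left(B{\left(10 \right)} \right)}} + \frac{C}{636461}} = \frac{1}{\frac{673 \cdot 24}{\left(10 \left(-28 + 10\right)\right)^{2}} + \frac{2572050}{636461}} = \frac{1}{\frac{16152}{\left(10 \left(-18\right)\right)^{2}} + 2572050 \cdot \frac{1}{636461}} = \frac{1}{\frac{16152}{\left(-180\right)^{2}} + \frac{2572050}{636461}} = \frac{1}{\frac{16152}{32400} + \frac{2572050}{636461}} = \frac{1}{16152 \cdot \frac{1}{32400} + \frac{2572050}{636461}} = \frac{1}{\frac{673}{1350} + \frac{2572050}{636461}} = \frac{1}{\frac{3900605753}{859222350}} = \frac{859222350}{3900605753}$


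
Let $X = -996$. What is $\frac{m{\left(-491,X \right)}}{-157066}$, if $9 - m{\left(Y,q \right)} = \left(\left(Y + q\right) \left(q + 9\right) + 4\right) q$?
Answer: $- \frac{1461802317}{157066} \approx -9306.9$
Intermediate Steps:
$m{\left(Y,q \right)} = 9 - q \left(4 + \left(9 + q\right) \left(Y + q\right)\right)$ ($m{\left(Y,q \right)} = 9 - \left(\left(Y + q\right) \left(q + 9\right) + 4\right) q = 9 - \left(\left(Y + q\right) \left(9 + q\right) + 4\right) q = 9 - \left(\left(9 + q\right) \left(Y + q\right) + 4\right) q = 9 - \left(4 + \left(9 + q\right) \left(Y + q\right)\right) q = 9 - q \left(4 + \left(9 + q\right) \left(Y + q\right)\right)$)
$\frac{m{\left(-491,X \right)}}{-157066} = \frac{9 - \left(-996\right)^{3} - 9 \left(-996\right)^{2} - -3984 - - 491 \left(-996\right)^{2} - \left(-4419\right) \left(-996\right)}{-157066} = \left(9 - -988047936 - 8928144 + 3984 - \left(-491\right) 992016 - 4401324\right) \left(- \frac{1}{157066}\right) = \left(9 + 988047936 - 8928144 + 3984 + 487079856 - 4401324\right) \left(- \frac{1}{157066}\right) = 1461802317 \left(- \frac{1}{157066}\right) = - \frac{1461802317}{157066}$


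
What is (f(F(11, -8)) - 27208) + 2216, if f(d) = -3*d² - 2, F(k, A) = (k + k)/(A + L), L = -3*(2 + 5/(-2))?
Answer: -4229794/169 ≈ -25028.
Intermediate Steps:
L = 3/2 (L = -3*(2 + 5*(-½)) = -3*(2 - 5/2) = -3*(-½) = 3/2 ≈ 1.5000)
F(k, A) = 2*k/(3/2 + A) (F(k, A) = (k + k)/(A + 3/2) = (2*k)/(3/2 + A) = 2*k/(3/2 + A))
f(d) = -2 - 3*d²
(f(F(11, -8)) - 27208) + 2216 = ((-2 - 3*1936/(3 + 2*(-8))²) - 27208) + 2216 = ((-2 - 3*1936/(3 - 16)²) - 27208) + 2216 = ((-2 - 3*(4*11/(-13))²) - 27208) + 2216 = ((-2 - 3*(4*11*(-1/13))²) - 27208) + 2216 = ((-2 - 3*(-44/13)²) - 27208) + 2216 = ((-2 - 3*1936/169) - 27208) + 2216 = ((-2 - 5808/169) - 27208) + 2216 = (-6146/169 - 27208) + 2216 = -4604298/169 + 2216 = -4229794/169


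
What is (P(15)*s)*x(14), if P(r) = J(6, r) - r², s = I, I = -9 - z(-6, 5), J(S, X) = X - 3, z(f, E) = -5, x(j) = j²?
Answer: 166992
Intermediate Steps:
J(S, X) = -3 + X
I = -4 (I = -9 - 1*(-5) = -9 + 5 = -4)
s = -4
P(r) = -3 + r - r² (P(r) = (-3 + r) - r² = -3 + r - r²)
(P(15)*s)*x(14) = ((-3 + 15 - 1*15²)*(-4))*14² = ((-3 + 15 - 1*225)*(-4))*196 = ((-3 + 15 - 225)*(-4))*196 = -213*(-4)*196 = 852*196 = 166992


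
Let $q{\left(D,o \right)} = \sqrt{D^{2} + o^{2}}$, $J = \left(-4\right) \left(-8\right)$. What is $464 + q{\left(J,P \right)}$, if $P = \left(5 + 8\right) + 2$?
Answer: $464 + \sqrt{1249} \approx 499.34$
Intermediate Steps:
$J = 32$
$P = 15$ ($P = 13 + 2 = 15$)
$464 + q{\left(J,P \right)} = 464 + \sqrt{32^{2} + 15^{2}} = 464 + \sqrt{1024 + 225} = 464 + \sqrt{1249}$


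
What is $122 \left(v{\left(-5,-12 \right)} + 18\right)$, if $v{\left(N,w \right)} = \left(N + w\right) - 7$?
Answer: $-732$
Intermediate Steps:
$v{\left(N,w \right)} = -7 + N + w$
$122 \left(v{\left(-5,-12 \right)} + 18\right) = 122 \left(\left(-7 - 5 - 12\right) + 18\right) = 122 \left(-24 + 18\right) = 122 \left(-6\right) = -732$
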